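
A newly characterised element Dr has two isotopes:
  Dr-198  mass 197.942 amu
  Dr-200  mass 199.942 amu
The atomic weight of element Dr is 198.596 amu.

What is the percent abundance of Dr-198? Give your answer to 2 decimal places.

67.30%

With x = fraction of Dr-198 (so Dr-200 is 1 − x):
197.942·x + 199.942·(1 − x) = 198.596
(197.942 − 199.942)·x = 198.596 − 199.942
x = -1.346 / -2.000 = 0.67300 → 67.30% Dr-198, 32.70% Dr-200.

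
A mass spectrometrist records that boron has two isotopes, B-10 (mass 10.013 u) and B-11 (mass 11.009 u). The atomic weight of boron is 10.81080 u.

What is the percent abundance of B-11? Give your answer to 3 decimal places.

With x = fraction of B-10 (so B-11 is 1 − x):
10.013·x + 11.009·(1 − x) = 10.81080
(10.013 − 11.009)·x = 10.81080 − 11.009
x = -0.19820 / -0.996 = 0.19900 → 19.900% B-10, 80.100% B-11.

80.100%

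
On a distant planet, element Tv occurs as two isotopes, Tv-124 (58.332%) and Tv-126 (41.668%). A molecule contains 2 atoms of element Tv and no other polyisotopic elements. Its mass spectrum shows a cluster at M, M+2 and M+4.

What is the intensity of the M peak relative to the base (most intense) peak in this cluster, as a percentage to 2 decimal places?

70.00%

(0.58332 + 0.41668)^2 gives M 0.3403, M+2 0.4861, M+4 0.1736; the largest is M+2.
P(M+2) = C(2,1) × 0.58332^1 × 0.41668^1 = 2 × 0.58332 × 0.41668 = 0.486116 (base)
P(M) = C(2,0) × 0.58332^2 × 0.41668^0 = 1 × 0.34026222 × 1.0000 = 0.340262
Relative intensity = 0.340262 / 0.486116 × 100 = 70.00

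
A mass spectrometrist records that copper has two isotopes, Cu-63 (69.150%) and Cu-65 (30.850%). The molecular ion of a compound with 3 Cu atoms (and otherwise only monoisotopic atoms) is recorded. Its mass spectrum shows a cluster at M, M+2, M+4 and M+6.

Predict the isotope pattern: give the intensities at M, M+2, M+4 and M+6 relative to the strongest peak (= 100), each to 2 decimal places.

Expanding (0.69150 + 0.30850)^3:
P(M) = 0.69150^3 = 0.330656
P(M+2) = 3 × 0.69150^2 × 0.30850^1 = 0.442548
P(M+4) = 3 × 0.69150^1 × 0.30850^2 = 0.197435
P(M+6) = 0.30850^3 = 0.029361
The M+2 peak is largest (0.442548); scaling to 100 gives 74.72 : 100.00 : 44.61 : 6.63.

74.72 : 100.00 : 44.61 : 6.63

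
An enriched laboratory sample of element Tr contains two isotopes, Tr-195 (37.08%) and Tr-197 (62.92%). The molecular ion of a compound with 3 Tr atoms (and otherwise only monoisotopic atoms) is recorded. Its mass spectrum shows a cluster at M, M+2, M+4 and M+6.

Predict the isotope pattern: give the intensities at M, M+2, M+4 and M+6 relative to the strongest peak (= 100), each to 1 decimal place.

11.6 : 58.9 : 100.0 : 56.6

The 3 Tr atoms are independent, so intensities follow the terms of (0.3708 + 0.6292)^3.
P(M) = 0.3708^3 = 0.050982
P(M+2) = 3 × 0.3708^2 × 0.6292^1 = 0.259531
P(M+4) = 3 × 0.3708^1 × 0.6292^2 = 0.440391
P(M+6) = 0.6292^3 = 0.249096
The M+4 peak is largest (0.440391); scaling to 100 gives 11.6 : 58.9 : 100.0 : 56.6.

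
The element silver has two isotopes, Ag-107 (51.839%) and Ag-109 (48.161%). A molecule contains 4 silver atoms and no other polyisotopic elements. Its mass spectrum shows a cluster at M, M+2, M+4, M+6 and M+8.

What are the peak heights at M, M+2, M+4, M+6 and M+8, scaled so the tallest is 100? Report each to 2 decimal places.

19.31 : 71.76 : 100.00 : 61.94 : 14.39

Expanding (0.51839 + 0.48161)^4:
P(M) = 0.51839^4 = 0.072215
P(M+2) = 4 × 0.51839^3 × 0.48161^1 = 0.268365
P(M+4) = 6 × 0.51839^2 × 0.48161^2 = 0.373986
P(M+6) = 4 × 0.51839^1 × 0.48161^3 = 0.231634
P(M+8) = 0.48161^4 = 0.053800
The M+4 peak is largest (0.373986); scaling to 100 gives 19.31 : 71.76 : 100.00 : 61.94 : 14.39.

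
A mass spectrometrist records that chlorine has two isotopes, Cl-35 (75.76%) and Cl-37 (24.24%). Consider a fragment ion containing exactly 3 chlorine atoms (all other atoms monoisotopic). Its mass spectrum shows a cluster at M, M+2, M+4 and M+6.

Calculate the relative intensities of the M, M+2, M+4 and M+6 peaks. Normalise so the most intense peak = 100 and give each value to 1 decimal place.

Expanding (0.7576 + 0.2424)^3:
P(M) = 0.7576^3 = 0.434830
P(M+2) = 3 × 0.7576^2 × 0.2424^1 = 0.417382
P(M+4) = 3 × 0.7576^1 × 0.2424^2 = 0.133545
P(M+6) = 0.2424^3 = 0.014243
The M peak is largest (0.434830); scaling to 100 gives 100.0 : 96.0 : 30.7 : 3.3.

100.0 : 96.0 : 30.7 : 3.3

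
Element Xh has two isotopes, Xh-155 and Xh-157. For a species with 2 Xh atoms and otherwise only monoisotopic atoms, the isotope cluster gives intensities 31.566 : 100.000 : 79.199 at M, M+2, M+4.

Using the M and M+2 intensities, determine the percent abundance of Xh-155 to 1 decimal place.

Write p for the Xh-155 fraction. I(M+2)/I(M) = [C(2,1)·p^1·(1−p)] / p^2 = 2·(1−p)/p = 100.000/31.566 = 3.1680
(1−p)/p = 3.1680/2 = 1.5840  ⇒  p = 1/(1 + 1.5840) = 0.3870
Xh-155: 38.7%, Xh-157: 61.3%.

38.7%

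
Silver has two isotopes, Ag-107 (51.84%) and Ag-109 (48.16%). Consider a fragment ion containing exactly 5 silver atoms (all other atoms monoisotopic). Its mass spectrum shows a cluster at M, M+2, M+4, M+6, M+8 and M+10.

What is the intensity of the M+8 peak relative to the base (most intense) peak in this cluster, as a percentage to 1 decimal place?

Term probabilities: M 0.0374, M+2 0.1739, M+4 0.3231, M+6 0.3002, M+8 0.1394, M+10 0.0259. Base peak = M+4.
P(M+4) = C(5,2) × 0.5184^3 × 0.4816^2 = 10 × 0.13931407 × 0.23193856 = 0.323123 (base)
P(M+8) = C(5,4) × 0.5184^1 × 0.4816^4 = 5 × 0.5184 × 0.0537955 = 0.139438
Relative intensity = 0.139438 / 0.323123 × 100 = 43.2

43.2%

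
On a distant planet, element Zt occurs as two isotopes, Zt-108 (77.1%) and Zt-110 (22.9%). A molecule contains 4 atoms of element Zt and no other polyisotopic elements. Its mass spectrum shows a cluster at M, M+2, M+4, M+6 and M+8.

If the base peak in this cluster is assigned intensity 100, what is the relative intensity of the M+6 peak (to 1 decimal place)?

8.8

Binomial terms of (0.771 + 0.229)^4: M 0.3534, M+2 0.4198, M+4 0.1870, M+6 0.0370, M+8 0.0028 → M+2 is the base peak.
P(M+2) = C(4,1) × 0.771^3 × 0.229^1 = 4 × 0.45831401 × 0.2290 = 0.419816 (base)
P(M+6) = C(4,3) × 0.771^1 × 0.229^3 = 4 × 0.7710 × 0.01200899 = 0.037036
Relative intensity = 0.037036 / 0.419816 × 100 = 8.8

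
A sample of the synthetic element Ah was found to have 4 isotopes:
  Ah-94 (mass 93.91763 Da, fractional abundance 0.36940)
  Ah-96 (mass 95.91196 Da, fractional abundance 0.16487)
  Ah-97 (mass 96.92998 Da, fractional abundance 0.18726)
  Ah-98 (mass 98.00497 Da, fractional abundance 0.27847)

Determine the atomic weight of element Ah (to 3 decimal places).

95.949 Da

The abundance-weighted mean is 0.36940 × 93.91763 + 0.16487 × 95.91196 + 0.18726 × 96.92998 + 0.27847 × 98.00497
= 34.693173 + 15.813005 + 18.151108 + 27.291444 = 95.948730 Da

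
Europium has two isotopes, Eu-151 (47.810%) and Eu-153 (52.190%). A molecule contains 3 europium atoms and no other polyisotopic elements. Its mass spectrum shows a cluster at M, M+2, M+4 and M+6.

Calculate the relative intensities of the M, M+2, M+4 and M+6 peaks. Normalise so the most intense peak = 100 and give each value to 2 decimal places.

The 3 Eu atoms are independent, so intensities follow the terms of (0.47810 + 0.52190)^3.
P(M) = 0.47810^3 = 0.109284
P(M+2) = 3 × 0.47810^2 × 0.52190^1 = 0.357887
P(M+4) = 3 × 0.47810^1 × 0.52190^2 = 0.390674
P(M+6) = 0.52190^3 = 0.142155
The M+4 peak is largest (0.390674); scaling to 100 gives 27.97 : 91.61 : 100.00 : 36.39.

27.97 : 91.61 : 100.00 : 36.39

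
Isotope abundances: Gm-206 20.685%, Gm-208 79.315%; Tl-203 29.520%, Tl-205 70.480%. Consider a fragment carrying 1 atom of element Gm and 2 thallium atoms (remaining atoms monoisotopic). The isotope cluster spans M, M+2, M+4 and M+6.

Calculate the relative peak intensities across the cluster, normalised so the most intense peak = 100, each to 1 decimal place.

Element Gm pattern (n=1): 0.20685 : 0.79315
Thallium pattern (n=2): 0.08714304 : 0.41611392 : 0.49674304
Convolve the two distributions (both contribute in 2-u steps):
  M: 0.20685×0.08714304 = 0.018026
  M+2: 0.20685×0.41611392 + 0.79315×0.08714304 = 0.155191
  M+4: 0.20685×0.49674304 + 0.79315×0.41611392 = 0.432792
  M+6: 0.79315×0.49674304 = 0.393992
Scale to base peak (0.432792) = 100: 4.2 : 35.9 : 100.0 : 91.0

4.2 : 35.9 : 100.0 : 91.0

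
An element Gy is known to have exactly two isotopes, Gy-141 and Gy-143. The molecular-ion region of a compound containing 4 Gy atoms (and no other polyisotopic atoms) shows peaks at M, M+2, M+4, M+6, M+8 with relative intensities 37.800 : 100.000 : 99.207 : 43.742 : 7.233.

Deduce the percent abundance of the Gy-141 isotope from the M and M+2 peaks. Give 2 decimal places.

If p is the fraction of Gy that is Gy-141, then I(M+2)/I(M) = [C(4,1)·p^3·(1−p)] / p^4 = 4·(1−p)/p = 100.000/37.800 = 2.6455
(1−p)/p = 2.6455/4 = 0.6614  ⇒  p = 1/(1 + 0.6614) = 0.6019
Gy-141: 60.19%, Gy-143: 39.81%.

60.19%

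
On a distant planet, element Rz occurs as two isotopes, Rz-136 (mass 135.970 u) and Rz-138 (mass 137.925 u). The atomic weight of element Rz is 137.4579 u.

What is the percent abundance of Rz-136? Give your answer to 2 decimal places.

23.89%

With x = fraction of Rz-136 (so Rz-138 is 1 − x):
135.970·x + 137.925·(1 − x) = 137.4579
(135.970 − 137.925)·x = 137.4579 − 137.925
x = -0.4671 / -1.955 = 0.23893 → 23.89% Rz-136, 76.11% Rz-138.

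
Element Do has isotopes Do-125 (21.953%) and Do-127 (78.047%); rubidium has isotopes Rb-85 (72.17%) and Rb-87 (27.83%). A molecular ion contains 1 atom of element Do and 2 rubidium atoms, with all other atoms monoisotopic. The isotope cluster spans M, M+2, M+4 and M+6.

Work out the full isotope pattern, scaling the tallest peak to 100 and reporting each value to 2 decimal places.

23.11 : 100.00 : 66.81 : 12.22

Element Do pattern (n=1): 0.21953 : 0.78047
Rubidium pattern (n=2): 0.52085089 : 0.40169822 : 0.07745089
Convolve the two distributions (both contribute in 2-u steps):
  M: 0.21953×0.52085089 = 0.114342
  M+2: 0.21953×0.40169822 + 0.78047×0.52085089 = 0.494693
  M+4: 0.21953×0.07745089 + 0.78047×0.40169822 = 0.330516
  M+6: 0.78047×0.07745089 = 0.060448
Scale to base peak (0.494693) = 100: 23.11 : 100.00 : 66.81 : 12.22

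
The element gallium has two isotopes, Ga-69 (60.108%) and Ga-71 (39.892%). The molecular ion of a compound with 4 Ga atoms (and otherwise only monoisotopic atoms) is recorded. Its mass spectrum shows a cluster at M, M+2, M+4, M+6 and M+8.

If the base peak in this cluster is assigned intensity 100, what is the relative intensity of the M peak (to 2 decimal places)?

(0.60108 + 0.39892)^4 gives M 0.1305, M+2 0.3465, M+4 0.3450, M+6 0.1526, M+8 0.0253; the largest is M+2.
P(M+2) = C(4,1) × 0.60108^3 × 0.39892^1 = 4 × 0.2171685 × 0.39892 = 0.346531 (base)
P(M) = C(4,0) × 0.60108^4 × 0.39892^0 = 1 × 0.13053564 × 1.0000 = 0.130536
Relative intensity = 0.130536 / 0.346531 × 100 = 37.67

37.67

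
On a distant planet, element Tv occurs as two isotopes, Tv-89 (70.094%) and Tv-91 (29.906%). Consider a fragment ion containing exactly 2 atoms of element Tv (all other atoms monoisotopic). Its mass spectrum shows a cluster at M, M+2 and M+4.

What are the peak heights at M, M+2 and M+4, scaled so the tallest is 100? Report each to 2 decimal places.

100.00 : 85.33 : 18.20

Expanding (0.70094 + 0.29906)^2:
P(M) = 0.70094^2 = 0.491317
P(M+2) = 2 × 0.70094^1 × 0.29906^1 = 0.419246
P(M+4) = 0.29906^2 = 0.089437
The M peak is largest (0.491317); scaling to 100 gives 100.00 : 85.33 : 18.20.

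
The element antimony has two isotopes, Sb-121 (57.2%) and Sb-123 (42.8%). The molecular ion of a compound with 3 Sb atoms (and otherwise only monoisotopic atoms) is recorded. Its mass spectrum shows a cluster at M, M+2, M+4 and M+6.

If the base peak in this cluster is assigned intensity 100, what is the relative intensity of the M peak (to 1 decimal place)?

Binomial terms of (0.572 + 0.428)^3: M 0.1871, M+2 0.4201, M+4 0.3143, M+6 0.0784 → M+2 is the base peak.
P(M+2) = C(3,1) × 0.572^2 × 0.428^1 = 3 × 0.327184 × 0.4280 = 0.420104 (base)
P(M) = C(3,0) × 0.572^3 × 0.428^0 = 1 × 0.18714925 × 1.0000 = 0.187149
Relative intensity = 0.187149 / 0.420104 × 100 = 44.5

44.5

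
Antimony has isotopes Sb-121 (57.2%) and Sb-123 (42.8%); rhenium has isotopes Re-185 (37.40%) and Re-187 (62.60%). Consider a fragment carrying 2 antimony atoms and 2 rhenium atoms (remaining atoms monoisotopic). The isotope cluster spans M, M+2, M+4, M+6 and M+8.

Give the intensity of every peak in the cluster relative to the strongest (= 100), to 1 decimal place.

Antimony pattern (n=2): 0.327184 : 0.489632 : 0.183184
Rhenium pattern (n=2): 0.139876 : 0.468248 : 0.391876
Convolve the two distributions (both contribute in 2-u steps):
  M: 0.327184×0.139876 = 0.045765
  M+2: 0.327184×0.468248 + 0.489632×0.139876 = 0.221691
  M+4: 0.327184×0.391876 + 0.489632×0.468248 + 0.183184×0.139876 = 0.383108
  M+6: 0.489632×0.391876 + 0.183184×0.468248 = 0.277651
  M+8: 0.183184×0.391876 = 0.071785
Scale to base peak (0.383108) = 100: 11.9 : 57.9 : 100.0 : 72.5 : 18.7

11.9 : 57.9 : 100.0 : 72.5 : 18.7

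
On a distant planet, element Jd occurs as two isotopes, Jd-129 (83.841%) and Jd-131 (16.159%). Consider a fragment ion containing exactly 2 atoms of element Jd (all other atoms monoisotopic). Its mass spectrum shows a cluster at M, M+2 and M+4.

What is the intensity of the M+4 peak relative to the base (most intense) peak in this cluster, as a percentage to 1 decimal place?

(0.83841 + 0.16159)^2 gives M 0.7029, M+2 0.2710, M+4 0.0261; the largest is M.
P(M) = C(2,0) × 0.83841^2 × 0.16159^0 = 1 × 0.70293133 × 1.0000 = 0.702931 (base)
P(M+4) = C(2,2) × 0.83841^0 × 0.16159^2 = 1 × 1.0000 × 0.02611133 = 0.026111
Relative intensity = 0.026111 / 0.702931 × 100 = 3.7

3.7%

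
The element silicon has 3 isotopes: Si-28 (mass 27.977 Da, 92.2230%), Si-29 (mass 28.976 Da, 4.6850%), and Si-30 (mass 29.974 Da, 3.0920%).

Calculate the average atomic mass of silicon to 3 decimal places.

The abundance-weighted mean is 0.922230 × 27.977 + 0.046850 × 28.976 + 0.030920 × 29.974
= 25.8012 + 1.3575 + 0.9268 = 28.0855 Da

28.086 Da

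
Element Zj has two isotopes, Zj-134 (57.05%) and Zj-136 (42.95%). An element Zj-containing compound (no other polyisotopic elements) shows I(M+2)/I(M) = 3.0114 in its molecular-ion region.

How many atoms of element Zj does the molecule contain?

4

For n independent Zj atoms, I(M+2)/I(M) = n · (abundance Zj-136) / (abundance Zj-134) = n · 0.4295/0.5705.
n = 3.0114 × 0.5705/0.4295 = 4.00 ≈ 4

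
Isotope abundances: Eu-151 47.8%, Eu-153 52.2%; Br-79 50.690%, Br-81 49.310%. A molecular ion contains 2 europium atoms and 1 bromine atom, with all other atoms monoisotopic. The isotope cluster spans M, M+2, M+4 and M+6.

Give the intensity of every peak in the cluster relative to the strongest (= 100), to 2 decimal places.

Europium pattern (n=2): 0.228484 : 0.499032 : 0.272484
Bromine pattern (n=1): 0.5069 : 0.4931
Convolve the two distributions (both contribute in 2-u steps):
  M: 0.228484×0.5069 = 0.115819
  M+2: 0.228484×0.4931 + 0.499032×0.5069 = 0.365625
  M+4: 0.499032×0.4931 + 0.272484×0.5069 = 0.384195
  M+6: 0.272484×0.4931 = 0.134362
Scale to base peak (0.384195) = 100: 30.15 : 95.17 : 100.00 : 34.97

30.15 : 95.17 : 100.00 : 34.97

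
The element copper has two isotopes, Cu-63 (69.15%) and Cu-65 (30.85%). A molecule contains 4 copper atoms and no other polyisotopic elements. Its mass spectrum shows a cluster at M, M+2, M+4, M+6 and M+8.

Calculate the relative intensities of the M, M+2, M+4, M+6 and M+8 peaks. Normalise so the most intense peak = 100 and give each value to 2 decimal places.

56.04 : 100.00 : 66.92 : 19.90 : 2.22

Each Cu atom is independently Cu-63 (p = 0.6915) or Cu-65 (q = 0.3085); the cluster is the binomial expansion (p + q)^4.
P(M) = 0.6915^4 = 0.228649
P(M+2) = 4 × 0.6915^3 × 0.3085^1 = 0.408030
P(M+4) = 6 × 0.6915^2 × 0.3085^2 = 0.273052
P(M+6) = 4 × 0.6915^1 × 0.3085^3 = 0.081212
P(M+8) = 0.3085^4 = 0.009058
The M+2 peak is largest (0.408030); scaling to 100 gives 56.04 : 100.00 : 66.92 : 19.90 : 2.22.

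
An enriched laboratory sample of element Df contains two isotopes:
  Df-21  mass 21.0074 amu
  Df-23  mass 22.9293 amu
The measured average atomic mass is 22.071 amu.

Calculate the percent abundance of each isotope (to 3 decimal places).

Let x be the fractional abundance of Df-21; then Df-23 has abundance 1 − x.
21.0074·x + 22.9293·(1 − x) = 22.071
(21.0074 − 22.9293)·x = 22.071 − 22.9293
x = -0.8583 / -1.9219 = 0.44659 → 44.659% Df-21, 55.341% Df-23.

Df-21: 44.659%, Df-23: 55.341%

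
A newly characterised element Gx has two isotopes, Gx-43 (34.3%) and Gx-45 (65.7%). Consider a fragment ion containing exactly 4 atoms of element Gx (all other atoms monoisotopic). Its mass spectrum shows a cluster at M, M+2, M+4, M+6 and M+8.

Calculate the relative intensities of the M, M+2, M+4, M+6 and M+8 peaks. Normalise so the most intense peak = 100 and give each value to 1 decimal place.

3.6 : 27.3 : 78.3 : 100.0 : 47.9

The 4 Gx atoms are independent, so intensities follow the terms of (0.343 + 0.657)^4.
P(M) = 0.343^4 = 0.013841
P(M+2) = 4 × 0.343^3 × 0.657^1 = 0.106049
P(M+4) = 6 × 0.343^2 × 0.657^2 = 0.304698
P(M+6) = 4 × 0.343^1 × 0.657^3 = 0.389090
P(M+8) = 0.657^4 = 0.186321
The M+6 peak is largest (0.389090); scaling to 100 gives 3.6 : 27.3 : 78.3 : 100.0 : 47.9.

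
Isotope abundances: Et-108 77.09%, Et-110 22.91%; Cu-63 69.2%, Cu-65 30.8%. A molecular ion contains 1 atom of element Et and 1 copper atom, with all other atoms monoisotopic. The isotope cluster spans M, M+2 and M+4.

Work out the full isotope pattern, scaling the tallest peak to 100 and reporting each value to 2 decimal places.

100.00 : 74.23 : 13.23

Element Et pattern (n=1): 0.7709 : 0.2291
Copper pattern (n=1): 0.6920 : 0.3080
Convolve the two distributions (both contribute in 2-u steps):
  M: 0.7709×0.6920 = 0.533463
  M+2: 0.7709×0.3080 + 0.2291×0.6920 = 0.395974
  M+4: 0.2291×0.3080 = 0.070563
Scale to base peak (0.533463) = 100: 100.00 : 74.23 : 13.23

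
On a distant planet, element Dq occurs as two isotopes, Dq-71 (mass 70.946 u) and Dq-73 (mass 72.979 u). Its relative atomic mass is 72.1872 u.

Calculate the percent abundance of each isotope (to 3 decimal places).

Dq-71: 38.947%, Dq-73: 61.053%

With x = fraction of Dq-71 (so Dq-73 is 1 − x):
70.946·x + 72.979·(1 − x) = 72.1872
(70.946 − 72.979)·x = 72.1872 − 72.979
x = -0.7918 / -2.033 = 0.38947 → 38.947% Dq-71, 61.053% Dq-73.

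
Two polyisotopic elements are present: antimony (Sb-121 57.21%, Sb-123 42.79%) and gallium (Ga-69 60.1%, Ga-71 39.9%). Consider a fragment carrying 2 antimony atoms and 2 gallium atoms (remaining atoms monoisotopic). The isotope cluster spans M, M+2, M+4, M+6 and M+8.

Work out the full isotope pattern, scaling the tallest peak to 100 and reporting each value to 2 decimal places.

Antimony pattern (n=2): 0.32729841 : 0.48960318 : 0.18309841
Gallium pattern (n=2): 0.361201 : 0.479598 : 0.159201
Convolve the two distributions (both contribute in 2-u steps):
  M: 0.32729841×0.361201 = 0.118221
  M+2: 0.32729841×0.479598 + 0.48960318×0.361201 = 0.333817
  M+4: 0.32729841×0.159201 + 0.48960318×0.479598 + 0.18309841×0.361201 = 0.353054
  M+6: 0.48960318×0.159201 + 0.18309841×0.479598 = 0.165759
  M+8: 0.18309841×0.159201 = 0.029149
Scale to base peak (0.353054) = 100: 33.49 : 94.55 : 100.00 : 46.95 : 8.26

33.49 : 94.55 : 100.00 : 46.95 : 8.26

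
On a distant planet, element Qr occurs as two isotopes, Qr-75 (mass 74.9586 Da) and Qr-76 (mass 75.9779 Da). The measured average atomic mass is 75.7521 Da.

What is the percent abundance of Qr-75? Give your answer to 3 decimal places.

Writing the weighted mean with unknown fraction x of Qr-75:
74.9586·x + 75.9779·(1 − x) = 75.7521
(74.9586 − 75.9779)·x = 75.7521 − 75.9779
x = -0.2258 / -1.0193 = 0.22152 → 22.152% Qr-75, 77.848% Qr-76.

22.152%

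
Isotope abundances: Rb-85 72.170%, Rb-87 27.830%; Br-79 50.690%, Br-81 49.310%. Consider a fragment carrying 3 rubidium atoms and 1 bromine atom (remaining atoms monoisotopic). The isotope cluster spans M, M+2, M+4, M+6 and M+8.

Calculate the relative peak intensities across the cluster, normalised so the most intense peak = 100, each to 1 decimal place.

47.0 : 100.0 : 73.8 : 23.1 : 2.6

Rubidium pattern (n=3): 0.37589809 : 0.43485841 : 0.16768892 : 0.02155458
Bromine pattern (n=1): 0.5069 : 0.4931
Convolve the two distributions (both contribute in 2-u steps):
  M: 0.37589809×0.5069 = 0.190543
  M+2: 0.37589809×0.4931 + 0.43485841×0.5069 = 0.405785
  M+4: 0.43485841×0.4931 + 0.16768892×0.5069 = 0.299430
  M+6: 0.16768892×0.4931 + 0.02155458×0.5069 = 0.093613
  M+8: 0.02155458×0.4931 = 0.010629
Scale to base peak (0.405785) = 100: 47.0 : 100.0 : 73.8 : 23.1 : 2.6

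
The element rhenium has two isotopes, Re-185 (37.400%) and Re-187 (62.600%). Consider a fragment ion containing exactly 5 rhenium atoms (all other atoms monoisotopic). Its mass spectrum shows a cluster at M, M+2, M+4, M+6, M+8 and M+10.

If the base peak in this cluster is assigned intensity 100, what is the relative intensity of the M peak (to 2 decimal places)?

2.13

Binomial terms of (0.37400 + 0.62600)^5: M 0.0073, M+2 0.0612, M+4 0.2050, M+6 0.3431, M+8 0.2872, M+10 0.0961 → M+6 is the base peak.
P(M+6) = C(5,3) × 0.37400^2 × 0.62600^3 = 10 × 0.139876 × 0.24531438 = 0.343136 (base)
P(M) = C(5,0) × 0.37400^5 × 0.62600^0 = 1 × 0.00731742 × 1.0000 = 0.007317
Relative intensity = 0.007317 / 0.343136 × 100 = 2.13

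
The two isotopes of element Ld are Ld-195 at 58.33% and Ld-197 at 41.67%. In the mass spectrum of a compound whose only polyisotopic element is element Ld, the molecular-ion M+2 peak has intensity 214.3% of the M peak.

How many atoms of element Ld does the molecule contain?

3

The M+2/M ratio from n Ld atoms is n · q/p = n · 0.4167/0.5833.
n = 2.143 × 0.5833/0.4167 = 3.00 ≈ 3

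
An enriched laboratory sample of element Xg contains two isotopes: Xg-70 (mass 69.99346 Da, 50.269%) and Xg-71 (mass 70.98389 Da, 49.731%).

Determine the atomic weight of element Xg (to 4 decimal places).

Ar = Σ fᵢ·mᵢ = 0.50269 × 69.99346 + 0.49731 × 70.98389
= 35.185012 + 35.300998 = 70.486010 Da

70.4860 Da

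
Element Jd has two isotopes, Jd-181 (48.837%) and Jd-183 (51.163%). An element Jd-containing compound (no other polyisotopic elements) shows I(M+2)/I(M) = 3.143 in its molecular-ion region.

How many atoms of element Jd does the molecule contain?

3

With n Jd atoms, P(M+2)/P(M) = C(n,1)·p^(n−1)q / p^n = n·q/p = n · 0.51163/0.48837.
n = 3.143 × 0.48837/0.51163 = 3.00 ≈ 3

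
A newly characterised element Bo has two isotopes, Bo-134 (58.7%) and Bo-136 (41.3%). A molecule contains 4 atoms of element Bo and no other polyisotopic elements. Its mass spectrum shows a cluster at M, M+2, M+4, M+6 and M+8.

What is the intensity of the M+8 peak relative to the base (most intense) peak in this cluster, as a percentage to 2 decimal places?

(0.587 + 0.413)^4 gives M 0.1187, M+2 0.3341, M+4 0.3526, M+6 0.1654, M+8 0.0291; the largest is M+4.
P(M+4) = C(4,2) × 0.587^2 × 0.413^2 = 6 × 0.344569 × 0.170569 = 0.352637 (base)
P(M+8) = C(4,4) × 0.587^0 × 0.413^4 = 1 × 1.0000 × 0.02909378 = 0.029094
Relative intensity = 0.029094 / 0.352637 × 100 = 8.25

8.25%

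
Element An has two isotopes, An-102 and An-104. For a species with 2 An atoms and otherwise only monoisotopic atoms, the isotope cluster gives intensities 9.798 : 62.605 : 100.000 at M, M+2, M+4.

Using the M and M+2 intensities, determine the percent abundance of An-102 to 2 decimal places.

Write p for the An-102 fraction. I(M+2)/I(M) = [C(2,1)·p^1·(1−p)] / p^2 = 2·(1−p)/p = 62.605/9.798 = 6.3896
(1−p)/p = 6.3896/2 = 3.1948  ⇒  p = 1/(1 + 3.1948) = 0.2384
An-102: 23.84%, An-104: 76.16%.

23.84%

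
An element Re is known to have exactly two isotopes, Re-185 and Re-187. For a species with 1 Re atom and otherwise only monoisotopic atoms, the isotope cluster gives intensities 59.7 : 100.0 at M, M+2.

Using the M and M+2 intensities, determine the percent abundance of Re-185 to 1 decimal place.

37.4%

Write p for the Re-185 fraction. I(M+2)/I(M) = [C(1,1)·p^0·(1−p)] / p^1 = 1·(1−p)/p = 100.0/59.7 = 1.6750
(1−p)/p = 1.6750/1 = 1.6750  ⇒  p = 1/(1 + 1.6750) = 0.3738
Re-185: 37.4%, Re-187: 62.6%.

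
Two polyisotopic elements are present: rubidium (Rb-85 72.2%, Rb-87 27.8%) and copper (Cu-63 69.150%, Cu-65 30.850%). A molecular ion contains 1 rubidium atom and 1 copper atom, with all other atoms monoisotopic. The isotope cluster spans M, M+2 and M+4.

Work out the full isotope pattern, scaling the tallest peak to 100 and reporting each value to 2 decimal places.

Rubidium pattern (n=1): 0.7220 : 0.2780
Copper pattern (n=1): 0.6915 : 0.3085
Convolve the two distributions (both contribute in 2-u steps):
  M: 0.7220×0.6915 = 0.499263
  M+2: 0.7220×0.3085 + 0.2780×0.6915 = 0.414974
  M+4: 0.2780×0.3085 = 0.085763
Scale to base peak (0.499263) = 100: 100.00 : 83.12 : 17.18

100.00 : 83.12 : 17.18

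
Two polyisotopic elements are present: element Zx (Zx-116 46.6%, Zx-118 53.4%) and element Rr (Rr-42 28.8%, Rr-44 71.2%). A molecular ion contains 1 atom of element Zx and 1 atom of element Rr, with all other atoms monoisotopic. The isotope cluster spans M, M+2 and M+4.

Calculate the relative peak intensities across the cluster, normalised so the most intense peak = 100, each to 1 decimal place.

27.6 : 100.0 : 78.3

Element Zx pattern (n=1): 0.4660 : 0.5340
Element Rr pattern (n=1): 0.2880 : 0.7120
Convolve the two distributions (both contribute in 2-u steps):
  M: 0.4660×0.2880 = 0.134208
  M+2: 0.4660×0.7120 + 0.5340×0.2880 = 0.485584
  M+4: 0.5340×0.7120 = 0.380208
Scale to base peak (0.485584) = 100: 27.6 : 100.0 : 78.3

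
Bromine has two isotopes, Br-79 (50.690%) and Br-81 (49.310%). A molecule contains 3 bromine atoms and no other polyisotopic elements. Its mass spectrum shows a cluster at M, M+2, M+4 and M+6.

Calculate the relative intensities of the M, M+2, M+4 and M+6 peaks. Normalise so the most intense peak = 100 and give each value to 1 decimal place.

Each Br atom is independently Br-79 (p = 0.50690) or Br-81 (q = 0.49310); the cluster is the binomial expansion (p + q)^3.
P(M) = 0.50690^3 = 0.130247
P(M+2) = 3 × 0.50690^2 × 0.49310^1 = 0.380103
P(M+4) = 3 × 0.50690^1 × 0.49310^2 = 0.369755
P(M+6) = 0.49310^3 = 0.119896
The M+2 peak is largest (0.380103); scaling to 100 gives 34.3 : 100.0 : 97.3 : 31.5.

34.3 : 100.0 : 97.3 : 31.5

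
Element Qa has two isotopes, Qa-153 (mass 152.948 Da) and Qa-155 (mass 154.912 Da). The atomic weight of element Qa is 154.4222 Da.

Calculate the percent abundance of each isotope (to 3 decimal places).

Qa-153: 24.939%, Qa-155: 75.061%

Let x be the fractional abundance of Qa-153; then Qa-155 has abundance 1 − x.
152.948·x + 154.912·(1 − x) = 154.4222
(152.948 − 154.912)·x = 154.4222 − 154.912
x = -0.4898 / -1.964 = 0.24939 → 24.939% Qa-153, 75.061% Qa-155.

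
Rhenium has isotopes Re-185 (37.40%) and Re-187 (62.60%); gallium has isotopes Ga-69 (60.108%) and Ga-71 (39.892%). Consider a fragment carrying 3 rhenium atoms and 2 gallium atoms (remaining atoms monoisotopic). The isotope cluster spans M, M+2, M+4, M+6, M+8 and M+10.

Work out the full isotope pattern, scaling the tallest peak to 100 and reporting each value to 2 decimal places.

Rhenium pattern (n=3): 0.05231362 : 0.26268713 : 0.43968487 : 0.24531438
Gallium pattern (n=2): 0.36129717 : 0.47956567 : 0.15913717
Convolve the two distributions (both contribute in 2-u steps):
  M: 0.05231362×0.36129717 = 0.018901
  M+2: 0.05231362×0.47956567 + 0.26268713×0.36129717 = 0.119996
  M+4: 0.05231362×0.15913717 + 0.26268713×0.47956567 + 0.43968487×0.36129717 = 0.293158
  M+6: 0.26268713×0.15913717 + 0.43968487×0.47956567 + 0.24531438×0.36129717 = 0.341292
  M+8: 0.43968487×0.15913717 + 0.24531438×0.47956567 = 0.187615
  M+10: 0.24531438×0.15913717 = 0.039039
Scale to base peak (0.341292) = 100: 5.54 : 35.16 : 85.90 : 100.00 : 54.97 : 11.44

5.54 : 35.16 : 85.90 : 100.00 : 54.97 : 11.44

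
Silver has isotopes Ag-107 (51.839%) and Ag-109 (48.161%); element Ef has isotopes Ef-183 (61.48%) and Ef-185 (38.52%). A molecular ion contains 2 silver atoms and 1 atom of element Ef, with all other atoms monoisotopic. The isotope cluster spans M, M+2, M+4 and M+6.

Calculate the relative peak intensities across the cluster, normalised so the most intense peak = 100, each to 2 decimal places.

40.25 : 100.00 : 81.59 : 21.77

Silver pattern (n=2): 0.26872819 : 0.49932362 : 0.23194819
Element Ef pattern (n=1): 0.6148 : 0.3852
Convolve the two distributions (both contribute in 2-u steps):
  M: 0.26872819×0.6148 = 0.165214
  M+2: 0.26872819×0.3852 + 0.49932362×0.6148 = 0.410498
  M+4: 0.49932362×0.3852 + 0.23194819×0.6148 = 0.334941
  M+6: 0.23194819×0.3852 = 0.089346
Scale to base peak (0.410498) = 100: 40.25 : 100.00 : 81.59 : 21.77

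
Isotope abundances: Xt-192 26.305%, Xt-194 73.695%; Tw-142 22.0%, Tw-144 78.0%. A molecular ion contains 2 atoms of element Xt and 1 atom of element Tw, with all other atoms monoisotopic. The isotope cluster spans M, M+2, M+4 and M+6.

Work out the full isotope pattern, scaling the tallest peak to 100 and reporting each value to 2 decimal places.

Element Xt pattern (n=2): 0.0691953 : 0.3877094 : 0.5430953
Element Tw pattern (n=1): 0.2200 : 0.7800
Convolve the two distributions (both contribute in 2-u steps):
  M: 0.0691953×0.2200 = 0.015223
  M+2: 0.0691953×0.7800 + 0.3877094×0.2200 = 0.139268
  M+4: 0.3877094×0.7800 + 0.5430953×0.2200 = 0.421894
  M+6: 0.5430953×0.7800 = 0.423614
Scale to base peak (0.423614) = 100: 3.59 : 32.88 : 99.59 : 100.00

3.59 : 32.88 : 99.59 : 100.00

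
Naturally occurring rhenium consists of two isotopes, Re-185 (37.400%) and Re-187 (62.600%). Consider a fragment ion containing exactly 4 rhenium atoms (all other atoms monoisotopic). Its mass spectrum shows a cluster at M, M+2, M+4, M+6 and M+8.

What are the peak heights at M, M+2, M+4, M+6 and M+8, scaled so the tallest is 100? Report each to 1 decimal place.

Each Re atom is independently Re-185 (p = 0.37400) or Re-187 (q = 0.62600); the cluster is the binomial expansion (p + q)^4.
P(M) = 0.37400^4 = 0.019565
P(M+2) = 4 × 0.37400^3 × 0.62600^1 = 0.130993
P(M+4) = 6 × 0.37400^2 × 0.62600^2 = 0.328884
P(M+6) = 4 × 0.37400^1 × 0.62600^3 = 0.366990
P(M+8) = 0.62600^4 = 0.153567
The M+6 peak is largest (0.366990); scaling to 100 gives 5.3 : 35.7 : 89.6 : 100.0 : 41.8.

5.3 : 35.7 : 89.6 : 100.0 : 41.8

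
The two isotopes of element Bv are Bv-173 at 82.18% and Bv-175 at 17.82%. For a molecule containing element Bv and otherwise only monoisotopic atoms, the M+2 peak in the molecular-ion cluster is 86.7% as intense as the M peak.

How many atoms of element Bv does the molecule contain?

For n independent Bv atoms, I(M+2)/I(M) = n · (abundance Bv-175) / (abundance Bv-173) = n · 0.1782/0.8218.
n = 0.867 × 0.8218/0.1782 = 4.00 ≈ 4

4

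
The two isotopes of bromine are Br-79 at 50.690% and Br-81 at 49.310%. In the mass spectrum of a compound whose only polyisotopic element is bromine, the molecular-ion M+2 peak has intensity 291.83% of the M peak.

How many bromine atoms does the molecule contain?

With n Br atoms, P(M+2)/P(M) = C(n,1)·p^(n−1)q / p^n = n·q/p = n · 0.49310/0.50690.
n = 2.9183 × 0.50690/0.49310 = 3.00 ≈ 3

3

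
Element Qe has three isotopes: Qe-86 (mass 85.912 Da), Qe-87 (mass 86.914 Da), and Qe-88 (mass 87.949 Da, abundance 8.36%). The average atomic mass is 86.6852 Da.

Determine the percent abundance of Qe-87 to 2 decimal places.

60.17%

Let x and y be the fractions of Qe-86 and Qe-87. Then x + y = 1 − 0.0836 = 0.9164 and 85.912x + 86.914y = 86.6852 − 0.0836×87.949 = 79.3326636.
Substituting: 85.912x + 86.914(0.9164 − x) = 79.3326636
(85.912 − 86.914)x = -0.315326  ⇒  x = 0.31470, y = 0.60170
Qe-86: 31.47%, Qe-87: 60.17%.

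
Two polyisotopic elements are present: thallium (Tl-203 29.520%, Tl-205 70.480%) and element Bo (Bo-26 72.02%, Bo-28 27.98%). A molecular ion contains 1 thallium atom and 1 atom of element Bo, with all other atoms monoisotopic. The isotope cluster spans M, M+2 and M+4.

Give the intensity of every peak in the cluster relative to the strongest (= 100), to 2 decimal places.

36.02 : 100.00 : 33.41

Thallium pattern (n=1): 0.2952 : 0.7048
Element Bo pattern (n=1): 0.7202 : 0.2798
Convolve the two distributions (both contribute in 2-u steps):
  M: 0.2952×0.7202 = 0.212603
  M+2: 0.2952×0.2798 + 0.7048×0.7202 = 0.590194
  M+4: 0.7048×0.2798 = 0.197203
Scale to base peak (0.590194) = 100: 36.02 : 100.00 : 33.41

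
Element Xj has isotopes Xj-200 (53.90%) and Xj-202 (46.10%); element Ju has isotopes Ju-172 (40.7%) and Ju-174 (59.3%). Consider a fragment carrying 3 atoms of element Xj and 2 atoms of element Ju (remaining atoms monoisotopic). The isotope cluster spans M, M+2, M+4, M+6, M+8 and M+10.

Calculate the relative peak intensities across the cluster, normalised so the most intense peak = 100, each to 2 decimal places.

8.02 : 43.95 : 94.60 : 100.00 : 51.99 : 10.65

Element Xj pattern (n=3): 0.15659082 : 0.40179054 : 0.34364646 : 0.09797218
Element Ju pattern (n=2): 0.165649 : 0.482702 : 0.351649
Convolve the two distributions (both contribute in 2-u steps):
  M: 0.15659082×0.165649 = 0.025939
  M+2: 0.15659082×0.482702 + 0.40179054×0.165649 = 0.142143
  M+4: 0.15659082×0.351649 + 0.40179054×0.482702 + 0.34364646×0.165649 = 0.305935
  M+6: 0.40179054×0.351649 + 0.34364646×0.482702 + 0.09797218×0.165649 = 0.323397
  M+8: 0.34364646×0.351649 + 0.09797218×0.482702 = 0.168134
  M+10: 0.09797218×0.351649 = 0.034452
Scale to base peak (0.323397) = 100: 8.02 : 43.95 : 94.60 : 100.00 : 51.99 : 10.65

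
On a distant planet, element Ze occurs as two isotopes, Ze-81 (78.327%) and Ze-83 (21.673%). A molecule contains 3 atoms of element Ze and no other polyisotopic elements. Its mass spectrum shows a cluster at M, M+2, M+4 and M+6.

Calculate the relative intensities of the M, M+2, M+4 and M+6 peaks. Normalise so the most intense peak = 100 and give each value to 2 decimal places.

The 3 Ze atoms are independent, so intensities follow the terms of (0.78327 + 0.21673)^3.
P(M) = 0.78327^3 = 0.480545
P(M+2) = 3 × 0.78327^2 × 0.21673^1 = 0.398899
P(M+4) = 3 × 0.78327^1 × 0.21673^2 = 0.110375
P(M+6) = 0.21673^3 = 0.010180
The M peak is largest (0.480545); scaling to 100 gives 100.00 : 83.01 : 22.97 : 2.12.

100.00 : 83.01 : 22.97 : 2.12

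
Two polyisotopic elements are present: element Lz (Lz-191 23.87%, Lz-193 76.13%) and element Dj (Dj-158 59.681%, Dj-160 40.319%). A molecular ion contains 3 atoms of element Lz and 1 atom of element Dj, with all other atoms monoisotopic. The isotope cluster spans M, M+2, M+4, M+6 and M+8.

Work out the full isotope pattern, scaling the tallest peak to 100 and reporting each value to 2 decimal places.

Element Lz pattern (n=3): 0.01360057 : 0.13013135 : 0.41503558 : 0.4412325
Element Dj pattern (n=1): 0.59681 : 0.40319
Convolve the two distributions (both contribute in 2-u steps):
  M: 0.01360057×0.59681 = 0.008117
  M+2: 0.01360057×0.40319 + 0.13013135×0.59681 = 0.083147
  M+4: 0.13013135×0.40319 + 0.41503558×0.59681 = 0.300165
  M+6: 0.41503558×0.40319 + 0.4412325×0.59681 = 0.430670
  M+8: 0.4412325×0.40319 = 0.177901
Scale to base peak (0.430670) = 100: 1.88 : 19.31 : 69.70 : 100.00 : 41.31

1.88 : 19.31 : 69.70 : 100.00 : 41.31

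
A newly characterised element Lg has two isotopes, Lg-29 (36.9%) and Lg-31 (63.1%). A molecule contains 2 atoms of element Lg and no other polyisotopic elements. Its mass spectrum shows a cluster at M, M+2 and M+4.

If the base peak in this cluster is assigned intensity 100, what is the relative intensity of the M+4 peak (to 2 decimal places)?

85.50

Binomial terms of (0.369 + 0.631)^2: M 0.1362, M+2 0.4657, M+4 0.3982 → M+2 is the base peak.
P(M+2) = C(2,1) × 0.369^1 × 0.631^1 = 2 × 0.3690 × 0.6310 = 0.465678 (base)
P(M+4) = C(2,2) × 0.369^0 × 0.631^2 = 1 × 1.0000 × 0.398161 = 0.398161
Relative intensity = 0.398161 / 0.465678 × 100 = 85.50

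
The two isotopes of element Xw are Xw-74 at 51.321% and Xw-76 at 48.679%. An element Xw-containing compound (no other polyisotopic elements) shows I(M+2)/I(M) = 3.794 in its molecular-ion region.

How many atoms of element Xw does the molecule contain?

The M+2/M ratio from n Xw atoms is n · q/p = n · 0.48679/0.51321.
n = 3.794 × 0.51321/0.48679 = 4.00 ≈ 4

4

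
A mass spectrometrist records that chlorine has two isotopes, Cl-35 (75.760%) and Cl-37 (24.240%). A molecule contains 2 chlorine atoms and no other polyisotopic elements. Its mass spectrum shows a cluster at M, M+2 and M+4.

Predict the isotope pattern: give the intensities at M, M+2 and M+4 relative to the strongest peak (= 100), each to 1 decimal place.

100.0 : 64.0 : 10.2

Expanding (0.75760 + 0.24240)^2:
P(M) = 0.75760^2 = 0.573958
P(M+2) = 2 × 0.75760^1 × 0.24240^1 = 0.367284
P(M+4) = 0.24240^2 = 0.058758
The M peak is largest (0.573958); scaling to 100 gives 100.0 : 64.0 : 10.2.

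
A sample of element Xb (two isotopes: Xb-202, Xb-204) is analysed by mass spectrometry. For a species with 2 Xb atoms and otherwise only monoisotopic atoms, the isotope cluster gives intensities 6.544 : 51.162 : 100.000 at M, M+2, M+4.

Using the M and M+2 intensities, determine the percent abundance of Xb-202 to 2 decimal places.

20.37%

Write p for the Xb-202 fraction. I(M+2)/I(M) = [C(2,1)·p^1·(1−p)] / p^2 = 2·(1−p)/p = 51.162/6.544 = 7.8182
(1−p)/p = 7.8182/2 = 3.9091  ⇒  p = 1/(1 + 3.9091) = 0.2037
Xb-202: 20.37%, Xb-204: 79.63%.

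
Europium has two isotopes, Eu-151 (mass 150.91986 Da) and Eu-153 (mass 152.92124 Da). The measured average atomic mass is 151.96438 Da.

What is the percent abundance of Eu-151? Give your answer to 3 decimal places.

Writing the weighted mean with unknown fraction x of Eu-151:
150.91986·x + 152.92124·(1 − x) = 151.96438
(150.91986 − 152.92124)·x = 151.96438 − 152.92124
x = -0.95686 / -2.00138 = 0.47810 → 47.810% Eu-151, 52.190% Eu-153.

47.810%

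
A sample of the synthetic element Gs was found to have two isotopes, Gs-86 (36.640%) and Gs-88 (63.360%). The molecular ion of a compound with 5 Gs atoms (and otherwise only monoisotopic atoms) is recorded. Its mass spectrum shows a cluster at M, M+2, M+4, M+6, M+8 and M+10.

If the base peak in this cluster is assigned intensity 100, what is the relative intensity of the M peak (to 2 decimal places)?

1.93

Binomial terms of (0.36640 + 0.63360)^5: M 0.0066, M+2 0.0571, M+4 0.1975, M+6 0.3415, M+8 0.2952, M+10 0.1021 → M+6 is the base peak.
P(M+6) = C(5,3) × 0.36640^2 × 0.63360^3 = 10 × 0.13424896 × 0.25435806 = 0.341473 (base)
P(M) = C(5,0) × 0.36640^5 × 0.63360^0 = 1 × 0.00660355 × 1.0000 = 0.006604
Relative intensity = 0.006604 / 0.341473 × 100 = 1.93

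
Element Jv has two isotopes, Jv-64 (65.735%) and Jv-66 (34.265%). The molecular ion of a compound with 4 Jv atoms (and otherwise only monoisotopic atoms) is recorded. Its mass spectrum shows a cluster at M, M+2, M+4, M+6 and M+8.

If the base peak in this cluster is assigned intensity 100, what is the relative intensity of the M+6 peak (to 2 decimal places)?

(0.65735 + 0.34265)^4 gives M 0.1867, M+2 0.3893, M+4 0.3044, M+6 0.1058, M+8 0.0138; the largest is M+2.
P(M+2) = C(4,1) × 0.65735^3 × 0.34265^1 = 4 × 0.28404687 × 0.34265 = 0.389315 (base)
P(M+6) = C(4,3) × 0.65735^1 × 0.34265^3 = 4 × 0.65735 × 0.0402302 = 0.105781
Relative intensity = 0.105781 / 0.389315 × 100 = 27.17

27.17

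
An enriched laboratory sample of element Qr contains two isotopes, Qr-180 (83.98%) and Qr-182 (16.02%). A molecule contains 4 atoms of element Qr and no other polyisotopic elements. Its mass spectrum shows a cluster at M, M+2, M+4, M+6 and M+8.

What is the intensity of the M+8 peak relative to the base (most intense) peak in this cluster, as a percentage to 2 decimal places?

0.13%

(0.8398 + 0.1602)^4 gives M 0.4974, M+2 0.3795, M+4 0.1086, M+6 0.0138, M+8 0.0007; the largest is M.
P(M) = C(4,0) × 0.8398^4 × 0.1602^0 = 1 × 0.49739737 × 1.0000 = 0.497397 (base)
P(M+8) = C(4,4) × 0.8398^0 × 0.1602^4 = 1 × 1.0000 × 0.00065864 = 0.000659
Relative intensity = 0.000659 / 0.497397 × 100 = 0.13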